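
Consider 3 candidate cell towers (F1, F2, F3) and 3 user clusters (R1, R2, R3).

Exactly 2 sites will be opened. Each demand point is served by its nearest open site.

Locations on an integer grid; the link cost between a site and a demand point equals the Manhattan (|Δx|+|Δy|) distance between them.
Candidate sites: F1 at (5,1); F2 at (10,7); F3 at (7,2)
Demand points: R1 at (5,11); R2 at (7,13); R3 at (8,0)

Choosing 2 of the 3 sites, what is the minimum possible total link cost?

21

Open {F2, F3}.
  R1→F2 9, R2→F2 9, R3→F3 3  ⇒ total 21.
Compare {F1, F2}: total 22.
Compare {F1, F3}: total 24.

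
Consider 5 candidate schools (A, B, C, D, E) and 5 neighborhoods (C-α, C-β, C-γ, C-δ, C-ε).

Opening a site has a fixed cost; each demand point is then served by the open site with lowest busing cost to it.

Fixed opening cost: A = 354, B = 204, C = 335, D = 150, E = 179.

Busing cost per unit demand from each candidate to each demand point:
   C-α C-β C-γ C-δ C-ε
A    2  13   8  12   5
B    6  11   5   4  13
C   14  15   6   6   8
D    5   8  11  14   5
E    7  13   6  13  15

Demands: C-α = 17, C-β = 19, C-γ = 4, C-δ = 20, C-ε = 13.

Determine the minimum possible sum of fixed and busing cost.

Open {B, D}: assign each demand point to its cheapest open site.
  C-α→D 17×5=85, C-β→D 19×8=152, C-γ→B 4×5=20, C-δ→B 20×4=80, C-ε→D 13×5=65
  busing cost 402, fixed 354 → total 756.
Compare {D}: busing cost 626 + fixed 150 = 776.
Compare {B}: busing cost 580 + fixed 204 = 784.
Compare {D, E}: busing cost 586 + fixed 329 = 915.
All other subsets cost ≥ 776. Minimum total cost: 756.

756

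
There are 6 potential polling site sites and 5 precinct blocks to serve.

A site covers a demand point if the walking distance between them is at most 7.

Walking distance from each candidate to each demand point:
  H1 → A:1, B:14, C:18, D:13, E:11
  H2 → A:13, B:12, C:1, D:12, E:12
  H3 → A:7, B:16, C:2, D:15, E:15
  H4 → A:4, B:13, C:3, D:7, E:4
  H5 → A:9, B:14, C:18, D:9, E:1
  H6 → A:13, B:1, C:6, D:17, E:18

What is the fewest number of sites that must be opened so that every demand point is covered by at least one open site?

Coverage sets (demand points within 7 of each site):
  H1: {A}
  H2: {C}
  H3: {A, C}
  H4: {A, C, D, E}
  H5: {E}
  H6: {B, C}
No single site covers all 5 demand points.
But {H4, H6} covers everything, so the minimum is 2.

2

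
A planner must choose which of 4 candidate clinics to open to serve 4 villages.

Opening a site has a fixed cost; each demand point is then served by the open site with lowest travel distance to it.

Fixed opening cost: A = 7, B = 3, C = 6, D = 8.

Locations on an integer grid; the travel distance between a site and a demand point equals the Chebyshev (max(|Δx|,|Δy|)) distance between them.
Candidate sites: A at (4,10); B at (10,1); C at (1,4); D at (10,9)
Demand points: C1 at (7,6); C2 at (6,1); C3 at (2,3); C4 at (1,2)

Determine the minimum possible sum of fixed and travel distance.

Open {C}: assign each demand point to its cheapest open site.
  C1→C 6, C2→C 5, C3→C 1, C4→C 2
  travel distance 14, fixed 6 → total 20.
Compare {B, C}: travel distance 12 + fixed 9 = 21.
Compare {A, C}: travel distance 12 + fixed 13 = 25.
Compare {C, D}: travel distance 11 + fixed 14 = 25.
All other subsets cost ≥ 21. Minimum total cost: 20.

20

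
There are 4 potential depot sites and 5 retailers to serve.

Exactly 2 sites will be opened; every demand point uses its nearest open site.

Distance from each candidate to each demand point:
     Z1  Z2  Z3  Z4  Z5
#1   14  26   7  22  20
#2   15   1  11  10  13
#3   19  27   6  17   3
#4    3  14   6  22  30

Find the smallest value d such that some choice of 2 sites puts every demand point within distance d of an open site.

Open {#2, #4}.
  Farthest demand point is Z5 at distance 13 (to #2); all others are ≤ 13.
With {#1, #2} the worst case is 14.
With {#2, #3} the worst case is 15.
No size-2 selection achieves below 13.

13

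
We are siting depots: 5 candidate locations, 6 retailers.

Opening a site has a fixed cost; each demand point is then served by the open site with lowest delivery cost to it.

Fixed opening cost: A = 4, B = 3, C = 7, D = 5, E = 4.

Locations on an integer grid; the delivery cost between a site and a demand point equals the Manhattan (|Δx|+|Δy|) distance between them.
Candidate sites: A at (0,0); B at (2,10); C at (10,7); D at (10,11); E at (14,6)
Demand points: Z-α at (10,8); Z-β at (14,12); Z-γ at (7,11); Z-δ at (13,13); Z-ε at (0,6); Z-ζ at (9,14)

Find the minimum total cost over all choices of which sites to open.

34

Open {B, D}: assign each demand point to its cheapest open site.
  Z-α→D 3, Z-β→D 5, Z-γ→D 3, Z-δ→D 5, Z-ε→B 6, Z-ζ→D 4
  delivery cost 26, fixed 8 → total 34.
Compare {A, D}: delivery cost 26 + fixed 9 = 35.
Compare {A, B, D}: delivery cost 26 + fixed 12 = 38.
Compare {B, D, E}: delivery cost 26 + fixed 12 = 38.
All other subsets cost ≥ 35. Minimum total cost: 34.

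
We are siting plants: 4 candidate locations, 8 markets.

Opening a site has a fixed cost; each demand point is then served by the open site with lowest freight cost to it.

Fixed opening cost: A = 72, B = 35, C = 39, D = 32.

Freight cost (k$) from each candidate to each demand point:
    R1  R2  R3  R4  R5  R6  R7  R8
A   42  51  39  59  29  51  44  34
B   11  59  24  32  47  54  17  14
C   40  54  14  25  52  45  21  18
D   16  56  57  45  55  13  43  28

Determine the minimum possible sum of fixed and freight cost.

281

Open {B, D}: assign each demand point to its cheapest open site.
  R1→B 11, R2→D 56, R3→B 24, R4→B 32, R5→B 47, R6→D 13, R7→B 17, R8→B 14
  freight cost 214, fixed 67 → total 281.
Compare {C, D}: freight cost 213 + fixed 71 = 284.
Compare {B}: freight cost 258 + fixed 35 = 293.
Compare {B, C}: freight cost 227 + fixed 74 = 301.
All other subsets cost ≥ 284. Minimum total cost: 281.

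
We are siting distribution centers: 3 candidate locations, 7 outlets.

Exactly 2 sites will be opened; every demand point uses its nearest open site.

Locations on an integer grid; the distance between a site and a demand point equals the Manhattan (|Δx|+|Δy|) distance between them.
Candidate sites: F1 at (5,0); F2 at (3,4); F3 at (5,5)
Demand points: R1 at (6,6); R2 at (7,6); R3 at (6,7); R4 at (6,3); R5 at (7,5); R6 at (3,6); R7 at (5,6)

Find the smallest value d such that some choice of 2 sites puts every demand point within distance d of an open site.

3

Open {F1, F3}.
  Farthest demand point is R2 at distance 3 (to F3); all others are ≤ 3.
With {F2, F3} the worst case is 3.
With {F1, F2} the worst case is 6.
No size-2 selection achieves below 3.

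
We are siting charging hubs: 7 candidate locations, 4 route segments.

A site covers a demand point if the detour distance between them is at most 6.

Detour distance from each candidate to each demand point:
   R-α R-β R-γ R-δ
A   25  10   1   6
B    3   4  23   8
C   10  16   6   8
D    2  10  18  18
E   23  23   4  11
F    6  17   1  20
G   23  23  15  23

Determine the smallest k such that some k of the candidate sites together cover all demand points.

Coverage sets (demand points within 6 of each site):
  A: {R-γ, R-δ}
  B: {R-α, R-β}
  C: {R-γ}
  D: {R-α}
  E: {R-γ}
  F: {R-α, R-γ}
  G: {}
No single site covers all 4 demand points.
But {A, B} covers everything, so the minimum is 2.

2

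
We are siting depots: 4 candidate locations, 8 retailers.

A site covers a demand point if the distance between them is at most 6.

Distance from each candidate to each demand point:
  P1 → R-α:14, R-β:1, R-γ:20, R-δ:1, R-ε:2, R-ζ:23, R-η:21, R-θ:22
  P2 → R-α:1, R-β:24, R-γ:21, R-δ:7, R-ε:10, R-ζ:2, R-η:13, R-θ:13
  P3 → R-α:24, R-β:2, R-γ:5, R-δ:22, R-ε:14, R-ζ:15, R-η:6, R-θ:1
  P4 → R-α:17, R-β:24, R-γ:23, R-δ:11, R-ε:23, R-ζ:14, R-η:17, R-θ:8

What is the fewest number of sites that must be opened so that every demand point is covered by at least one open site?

3

Coverage sets (demand points within 6 of each site):
  P1: {R-β, R-δ, R-ε}
  P2: {R-α, R-ζ}
  P3: {R-β, R-γ, R-η, R-θ}
  P4: {}
No 2 sites suffice: every size-2 union leaves at least one demand point uncovered.
But {P1, P2, P3} covers everything, so the minimum is 3.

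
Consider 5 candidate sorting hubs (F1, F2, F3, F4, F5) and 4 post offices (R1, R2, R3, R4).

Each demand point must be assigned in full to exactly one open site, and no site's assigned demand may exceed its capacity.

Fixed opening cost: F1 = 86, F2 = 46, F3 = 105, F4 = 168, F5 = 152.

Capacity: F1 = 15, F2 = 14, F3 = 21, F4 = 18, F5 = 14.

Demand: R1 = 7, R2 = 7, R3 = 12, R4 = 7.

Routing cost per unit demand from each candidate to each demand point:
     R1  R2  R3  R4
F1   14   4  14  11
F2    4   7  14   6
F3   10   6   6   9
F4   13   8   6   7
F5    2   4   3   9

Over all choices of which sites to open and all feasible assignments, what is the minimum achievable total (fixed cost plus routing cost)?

Open {F2, F3}; cheapest assignment that respects the capacities:
  F2 (cap 14, load 14): R1, R4 — cost 7×4 + 7×6 = 70
  F3 (cap 21, load 19): R2, R3 — cost 7×6 + 12×6 = 114
  Shipping 184, fixed 151 → total 335.
  Any other capacity-feasible assignment to {F2, F3} ships for at least 184.
Compare {F1, F2, F3}: its best feasible assignment gives total 407.
Compare {F1, F2, F5}: its best feasible assignment gives total 418.
Every other set of open sites that can feasibly serve all demand totals ≥ 407 even under its best assignment. Minimum: 335.

335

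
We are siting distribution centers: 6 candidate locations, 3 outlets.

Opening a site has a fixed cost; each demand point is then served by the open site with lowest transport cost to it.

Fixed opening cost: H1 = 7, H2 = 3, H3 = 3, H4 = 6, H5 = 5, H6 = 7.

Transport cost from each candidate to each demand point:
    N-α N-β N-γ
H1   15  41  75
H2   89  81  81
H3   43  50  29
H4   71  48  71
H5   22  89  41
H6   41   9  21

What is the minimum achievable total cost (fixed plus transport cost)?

Open {H1, H6}: assign each demand point to its cheapest open site.
  N-α→H1 15, N-β→H6 9, N-γ→H6 21
  transport cost 45, fixed 14 → total 59.
Compare {H1, H2, H6}: transport cost 45 + fixed 17 = 62.
Compare {H1, H3, H6}: transport cost 45 + fixed 17 = 62.
Compare {H5, H6}: transport cost 52 + fixed 12 = 64.
All other subsets cost ≥ 62. Minimum total cost: 59.

59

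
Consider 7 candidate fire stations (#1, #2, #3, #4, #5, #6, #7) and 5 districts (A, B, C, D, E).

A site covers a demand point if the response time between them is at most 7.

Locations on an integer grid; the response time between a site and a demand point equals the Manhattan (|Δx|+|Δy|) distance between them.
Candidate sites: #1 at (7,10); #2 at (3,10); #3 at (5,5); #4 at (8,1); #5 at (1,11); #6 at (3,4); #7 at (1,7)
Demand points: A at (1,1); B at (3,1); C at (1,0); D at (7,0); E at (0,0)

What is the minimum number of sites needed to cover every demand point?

2

Coverage sets (demand points within 7 of each site):
  #1: {}
  #2: {}
  #3: {B, D}
  #4: {A, B, D}
  #5: {}
  #6: {A, B, C, E}
  #7: {A, C}
No single site covers all 5 demand points.
But {#3, #6} covers everything, so the minimum is 2.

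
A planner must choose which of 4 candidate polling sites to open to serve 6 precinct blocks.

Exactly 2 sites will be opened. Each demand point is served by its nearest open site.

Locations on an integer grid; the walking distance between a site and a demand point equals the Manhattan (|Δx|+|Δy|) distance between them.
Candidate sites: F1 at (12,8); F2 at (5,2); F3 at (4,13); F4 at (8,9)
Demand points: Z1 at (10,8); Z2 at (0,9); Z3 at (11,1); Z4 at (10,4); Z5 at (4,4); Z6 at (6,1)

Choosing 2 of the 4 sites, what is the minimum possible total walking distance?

30

Open {F2, F4}.
  Z1→F4 3, Z2→F4 8, Z3→F2 7, Z4→F2 7, Z5→F2 3, Z6→F2 2  ⇒ total 30.
Compare {F1, F2}: total 32.
Compare {F2, F3}: total 38.
No size-2 selection does better; minimum is 30.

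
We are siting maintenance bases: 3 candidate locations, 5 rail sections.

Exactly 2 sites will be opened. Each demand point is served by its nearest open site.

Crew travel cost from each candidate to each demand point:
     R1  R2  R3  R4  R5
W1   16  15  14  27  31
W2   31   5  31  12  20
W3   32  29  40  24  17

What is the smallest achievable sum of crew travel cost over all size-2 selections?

67

Open {W1, W2}.
  R1→W1 16, R2→W2 5, R3→W1 14, R4→W2 12, R5→W2 20  ⇒ total 67.
Compare {W1, W3}: total 86.
Compare {W2, W3}: total 96.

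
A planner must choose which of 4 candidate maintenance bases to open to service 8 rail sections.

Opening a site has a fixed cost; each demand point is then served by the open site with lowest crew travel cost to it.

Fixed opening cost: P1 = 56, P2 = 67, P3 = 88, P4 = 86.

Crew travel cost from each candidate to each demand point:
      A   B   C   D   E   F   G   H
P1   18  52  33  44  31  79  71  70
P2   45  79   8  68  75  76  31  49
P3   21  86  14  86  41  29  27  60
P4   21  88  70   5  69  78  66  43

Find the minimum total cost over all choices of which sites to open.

419

Open {P1, P3}: assign each demand point to its cheapest open site.
  A→P1 18, B→P1 52, C→P3 14, D→P1 44, E→P1 31, F→P3 29, G→P3 27, H→P3 60
  crew travel cost 275, fixed 144 → total 419.
Compare {P1, P2}: crew travel cost 309 + fixed 123 = 432.
Compare {P3, P4}: crew travel cost 266 + fixed 174 = 440.
Compare {P1, P3, P4}: crew travel cost 219 + fixed 230 = 449.
All other subsets cost ≥ 432. Minimum total cost: 419.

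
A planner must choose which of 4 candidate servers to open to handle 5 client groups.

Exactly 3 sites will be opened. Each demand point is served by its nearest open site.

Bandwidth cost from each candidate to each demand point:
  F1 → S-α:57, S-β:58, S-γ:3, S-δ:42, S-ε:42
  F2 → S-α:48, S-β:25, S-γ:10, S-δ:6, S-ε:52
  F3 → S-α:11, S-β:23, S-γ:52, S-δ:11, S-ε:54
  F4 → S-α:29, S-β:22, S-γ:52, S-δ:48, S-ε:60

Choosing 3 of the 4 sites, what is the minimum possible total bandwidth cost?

85

Open {F1, F2, F3}.
  S-α→F3 11, S-β→F3 23, S-γ→F1 3, S-δ→F2 6, S-ε→F1 42  ⇒ total 85.
Compare {F1, F3, F4}: total 89.
Compare {F2, F3, F4}: total 101.
No size-3 selection does better; minimum is 85.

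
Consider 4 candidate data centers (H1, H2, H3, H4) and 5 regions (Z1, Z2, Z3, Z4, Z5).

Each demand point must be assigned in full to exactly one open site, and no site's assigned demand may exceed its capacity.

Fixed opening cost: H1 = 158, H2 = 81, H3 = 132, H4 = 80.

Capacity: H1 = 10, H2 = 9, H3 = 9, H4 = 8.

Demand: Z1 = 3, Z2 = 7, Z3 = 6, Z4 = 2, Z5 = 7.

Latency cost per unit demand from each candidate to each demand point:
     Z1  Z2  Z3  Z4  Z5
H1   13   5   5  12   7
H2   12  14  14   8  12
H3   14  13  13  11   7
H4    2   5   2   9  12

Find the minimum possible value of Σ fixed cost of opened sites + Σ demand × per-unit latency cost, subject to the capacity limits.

Open {H1, H2, H4}; cheapest assignment that respects the capacities:
  H1 (cap 10, load 10): Z1, Z2 — cost 3×13 + 7×5 = 74
  H2 (cap 9, load 9): Z4, Z5 — cost 2×8 + 7×12 = 100
  H4 (cap 8, load 6): Z3 — cost 6×2 = 12
  Shipping 186, fixed 319 → total 505.
  Any other capacity-feasible assignment to {H1, H2, H4} ships for at least 186.
Compare {H2, H3, H4}: its best feasible assignment gives total 519.
Compare {H1, H3, H4}: its best feasible assignment gives total 523.
Every other set of open sites that can feasibly serve all demand totals ≥ 519 even under its best assignment. Minimum: 505.

505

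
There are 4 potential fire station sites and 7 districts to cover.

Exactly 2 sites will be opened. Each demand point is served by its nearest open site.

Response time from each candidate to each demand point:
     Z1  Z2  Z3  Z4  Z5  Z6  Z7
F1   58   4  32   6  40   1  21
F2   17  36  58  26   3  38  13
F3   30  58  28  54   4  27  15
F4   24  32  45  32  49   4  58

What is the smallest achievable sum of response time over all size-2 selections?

76

Open {F1, F2}.
  Z1→F2 17, Z2→F1 4, Z3→F1 32, Z4→F1 6, Z5→F2 3, Z6→F1 1, Z7→F2 13  ⇒ total 76.
Compare {F1, F3}: total 88.
Compare {F1, F4}: total 128.
No size-2 selection does better; minimum is 76.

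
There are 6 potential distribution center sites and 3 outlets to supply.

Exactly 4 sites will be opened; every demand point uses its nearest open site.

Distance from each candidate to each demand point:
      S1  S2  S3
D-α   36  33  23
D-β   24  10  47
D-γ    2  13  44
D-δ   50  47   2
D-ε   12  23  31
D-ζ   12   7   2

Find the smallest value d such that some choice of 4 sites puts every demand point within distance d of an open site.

7

Open {D-α, D-β, D-γ, D-ζ}.
  Farthest demand point is S2 at distance 7 (to D-ζ); all others are ≤ 7.
With {D-α, D-γ, D-δ, D-ζ} the worst case is 7.
With {D-α, D-γ, D-ε, D-ζ} the worst case is 7.
No size-4 selection achieves below 7.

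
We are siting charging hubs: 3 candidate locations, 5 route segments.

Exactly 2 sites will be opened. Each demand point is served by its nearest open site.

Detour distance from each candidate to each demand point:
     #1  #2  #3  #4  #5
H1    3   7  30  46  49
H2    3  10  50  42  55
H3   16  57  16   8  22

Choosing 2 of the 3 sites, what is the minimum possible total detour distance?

56

Open {H1, H3}.
  #1→H1 3, #2→H1 7, #3→H3 16, #4→H3 8, #5→H3 22  ⇒ total 56.
Compare {H2, H3}: total 59.
Compare {H1, H2}: total 131.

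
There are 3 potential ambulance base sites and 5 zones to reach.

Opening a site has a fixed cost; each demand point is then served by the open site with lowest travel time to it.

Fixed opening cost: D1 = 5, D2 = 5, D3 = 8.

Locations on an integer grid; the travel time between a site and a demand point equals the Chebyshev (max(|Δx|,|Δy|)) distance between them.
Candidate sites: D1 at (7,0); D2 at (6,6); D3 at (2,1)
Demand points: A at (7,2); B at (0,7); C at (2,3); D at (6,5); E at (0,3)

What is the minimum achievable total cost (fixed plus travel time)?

Open {D2}: assign each demand point to its cheapest open site.
  A→D2 4, B→D2 6, C→D2 4, D→D2 1, E→D2 6
  travel time 21, fixed 5 → total 26.
Compare {D3}: travel time 19 + fixed 8 = 27.
Compare {D2, D3}: travel time 15 + fixed 13 = 28.
Compare {D1, D2}: travel time 19 + fixed 10 = 29.
All other subsets cost ≥ 27. Minimum total cost: 26.

26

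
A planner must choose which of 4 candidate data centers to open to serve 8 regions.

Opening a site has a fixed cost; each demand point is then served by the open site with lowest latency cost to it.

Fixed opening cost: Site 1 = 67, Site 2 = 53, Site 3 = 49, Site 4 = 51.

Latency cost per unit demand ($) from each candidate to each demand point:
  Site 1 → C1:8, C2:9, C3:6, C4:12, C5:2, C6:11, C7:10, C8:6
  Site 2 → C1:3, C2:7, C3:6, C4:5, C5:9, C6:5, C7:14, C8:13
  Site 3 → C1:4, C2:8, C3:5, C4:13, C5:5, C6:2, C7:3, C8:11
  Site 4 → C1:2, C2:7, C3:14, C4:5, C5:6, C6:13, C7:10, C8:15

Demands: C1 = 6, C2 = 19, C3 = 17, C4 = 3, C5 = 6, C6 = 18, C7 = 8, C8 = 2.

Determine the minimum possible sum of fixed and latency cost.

Open {Site 3, Site 4}: assign each demand point to its cheapest open site.
  C1→Site 4 6×2=12, C2→Site 4 19×7=133, C3→Site 3 17×5=85, C4→Site 4 3×5=15, C5→Site 3 6×5=30, C6→Site 3 18×2=36, C7→Site 3 8×3=24, C8→Site 3 2×11=22
  latency cost 357, fixed 100 → total 457.
Compare {Site 3}: latency cost 412 + fixed 49 = 461.
Compare {Site 2, Site 3}: latency cost 363 + fixed 102 = 465.
Compare {Site 1, Site 3, Site 4}: latency cost 329 + fixed 167 = 496.
All other subsets cost ≥ 461. Minimum total cost: 457.

457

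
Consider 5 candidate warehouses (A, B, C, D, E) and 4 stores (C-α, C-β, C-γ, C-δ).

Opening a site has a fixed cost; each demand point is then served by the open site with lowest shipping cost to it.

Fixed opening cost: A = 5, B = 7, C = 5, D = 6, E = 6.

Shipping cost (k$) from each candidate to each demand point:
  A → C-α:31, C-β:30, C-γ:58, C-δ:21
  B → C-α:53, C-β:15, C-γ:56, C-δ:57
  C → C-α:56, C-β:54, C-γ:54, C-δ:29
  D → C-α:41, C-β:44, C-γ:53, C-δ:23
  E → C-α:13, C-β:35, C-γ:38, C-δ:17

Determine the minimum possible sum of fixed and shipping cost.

96

Open {B, E}: assign each demand point to its cheapest open site.
  C-α→E 13, C-β→B 15, C-γ→E 38, C-δ→E 17
  shipping cost 83, fixed 13 → total 96.
Compare {A, B, E}: shipping cost 83 + fixed 18 = 101.
Compare {B, C, E}: shipping cost 83 + fixed 18 = 101.
Compare {B, D, E}: shipping cost 83 + fixed 19 = 102.
All other subsets cost ≥ 101. Minimum total cost: 96.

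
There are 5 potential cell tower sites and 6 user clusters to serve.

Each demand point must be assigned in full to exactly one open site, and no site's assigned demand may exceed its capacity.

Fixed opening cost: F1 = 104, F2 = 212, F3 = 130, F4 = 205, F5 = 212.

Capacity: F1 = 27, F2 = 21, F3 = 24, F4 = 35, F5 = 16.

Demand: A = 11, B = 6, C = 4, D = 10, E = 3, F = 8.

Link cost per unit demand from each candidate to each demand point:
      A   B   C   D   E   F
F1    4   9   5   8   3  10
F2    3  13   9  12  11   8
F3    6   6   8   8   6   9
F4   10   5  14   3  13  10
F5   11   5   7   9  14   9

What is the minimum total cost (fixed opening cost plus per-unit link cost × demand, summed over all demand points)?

Open {F1, F3}; cheapest assignment that respects the capacities:
  F1 (cap 27, load 18): A, C, E — cost 11×4 + 4×5 + 3×3 = 73
  F3 (cap 24, load 24): B, D, F — cost 6×6 + 10×8 + 8×9 = 188
  Shipping 261, fixed 234 → total 495.
  Any other capacity-feasible assignment to {F1, F3} ships for at least 261.
Compare {F1, F4}: its best feasible assignment gives total 522.
Compare {F1, F2}: its best feasible assignment gives total 576.
Every other set of open sites that can feasibly serve all demand totals ≥ 522 even under its best assignment. Minimum: 495.

495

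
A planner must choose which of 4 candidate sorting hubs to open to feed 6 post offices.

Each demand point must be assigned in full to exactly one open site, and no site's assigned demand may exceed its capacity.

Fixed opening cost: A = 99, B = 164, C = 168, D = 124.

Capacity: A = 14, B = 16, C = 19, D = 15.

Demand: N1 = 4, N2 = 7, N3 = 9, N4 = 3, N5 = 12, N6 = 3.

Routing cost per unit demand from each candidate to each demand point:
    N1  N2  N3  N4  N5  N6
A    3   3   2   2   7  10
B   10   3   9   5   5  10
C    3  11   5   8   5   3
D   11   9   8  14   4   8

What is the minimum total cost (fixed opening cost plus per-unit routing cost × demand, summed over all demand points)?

Open {A, B, D}; cheapest assignment that respects the capacities:
  A (cap 14, load 13): N1, N3 — cost 4×3 + 9×2 = 30
  B (cap 16, load 10): N2, N4 — cost 7×3 + 3×5 = 36
  D (cap 15, load 15): N5, N6 — cost 12×4 + 3×8 = 72
  Shipping 138, fixed 387 → total 525.
  Any other capacity-feasible assignment to {A, B, D} ships for at least 138.
Compare {A, C, D}: its best feasible assignment gives total 532.
Compare {A, B, C}: its best feasible assignment gives total 557.
Every other set of open sites that can feasibly serve all demand totals ≥ 532 even under its best assignment. Minimum: 525.

525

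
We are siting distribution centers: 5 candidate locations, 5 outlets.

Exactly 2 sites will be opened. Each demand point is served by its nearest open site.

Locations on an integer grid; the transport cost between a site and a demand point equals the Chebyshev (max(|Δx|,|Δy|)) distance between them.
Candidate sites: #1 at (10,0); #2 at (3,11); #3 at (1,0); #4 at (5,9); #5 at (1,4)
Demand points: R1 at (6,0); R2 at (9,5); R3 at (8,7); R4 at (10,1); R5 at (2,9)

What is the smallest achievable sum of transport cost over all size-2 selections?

15

Open {#1, #4}.
  R1→#1 4, R2→#4 4, R3→#4 3, R4→#1 1, R5→#4 3  ⇒ total 15.
Compare {#1, #2}: total 17.
Compare {#1, #5}: total 22.
No size-2 selection does better; minimum is 15.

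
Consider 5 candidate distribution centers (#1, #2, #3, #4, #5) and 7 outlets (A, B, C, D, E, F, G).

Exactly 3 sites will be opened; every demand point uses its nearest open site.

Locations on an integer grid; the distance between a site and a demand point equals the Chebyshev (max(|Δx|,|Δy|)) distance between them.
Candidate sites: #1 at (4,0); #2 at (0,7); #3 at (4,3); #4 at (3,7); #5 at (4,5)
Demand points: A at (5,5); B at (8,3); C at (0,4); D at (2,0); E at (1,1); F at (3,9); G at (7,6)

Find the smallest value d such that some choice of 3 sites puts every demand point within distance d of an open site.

Open {#1, #2, #3}.
  Farthest demand point is B at distance 4 (to #1); all others are ≤ 4.
With {#1, #2, #4} the worst case is 4.
With {#1, #2, #5} the worst case is 4.
No size-3 selection achieves below 4.

4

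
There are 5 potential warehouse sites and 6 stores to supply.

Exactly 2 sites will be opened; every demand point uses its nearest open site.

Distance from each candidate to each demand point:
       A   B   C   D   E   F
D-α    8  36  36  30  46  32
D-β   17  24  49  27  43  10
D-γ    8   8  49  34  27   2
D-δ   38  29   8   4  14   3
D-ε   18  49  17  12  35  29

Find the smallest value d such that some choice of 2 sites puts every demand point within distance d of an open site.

14

Open {D-γ, D-δ}.
  Farthest demand point is E at distance 14 (to D-δ); all others are ≤ 14.
With {D-β, D-δ} the worst case is 24.
With {D-γ, D-ε} the worst case is 27.
No size-2 selection achieves below 14.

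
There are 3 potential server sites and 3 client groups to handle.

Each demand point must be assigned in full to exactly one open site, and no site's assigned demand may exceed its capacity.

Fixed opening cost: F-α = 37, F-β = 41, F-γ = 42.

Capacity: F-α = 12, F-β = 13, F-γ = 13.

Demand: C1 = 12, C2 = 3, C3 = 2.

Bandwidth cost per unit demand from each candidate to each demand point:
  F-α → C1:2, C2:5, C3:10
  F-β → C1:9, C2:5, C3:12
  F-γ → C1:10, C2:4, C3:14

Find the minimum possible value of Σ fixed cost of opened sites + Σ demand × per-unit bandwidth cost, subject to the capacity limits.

141

Open {F-α, F-β}; cheapest assignment that respects the capacities:
  F-α (cap 12, load 12): C1 — cost 12×2 = 24
  F-β (cap 13, load 5): C2, C3 — cost 3×5 + 2×12 = 39
  Shipping 63, fixed 78 → total 141.
  Any other capacity-feasible assignment to {F-α, F-β} ships for at least 63.
Compare {F-α, F-γ}: its best feasible assignment gives total 143.
Compare {F-α, F-β, F-γ}: its best feasible assignment gives total 180.
Every other set of open sites that can feasibly serve all demand totals ≥ 143 even under its best assignment. Minimum: 141.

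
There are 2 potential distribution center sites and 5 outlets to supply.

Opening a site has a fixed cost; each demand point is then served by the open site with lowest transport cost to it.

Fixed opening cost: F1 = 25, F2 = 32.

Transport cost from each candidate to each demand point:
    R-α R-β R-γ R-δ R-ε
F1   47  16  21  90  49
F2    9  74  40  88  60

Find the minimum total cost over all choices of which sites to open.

Open {F1, F2}: assign each demand point to its cheapest open site.
  R-α→F2 9, R-β→F1 16, R-γ→F1 21, R-δ→F2 88, R-ε→F1 49
  transport cost 183, fixed 57 → total 240.
Compare {F1}: transport cost 223 + fixed 25 = 248.
Compare {F2}: transport cost 271 + fixed 32 = 303.

240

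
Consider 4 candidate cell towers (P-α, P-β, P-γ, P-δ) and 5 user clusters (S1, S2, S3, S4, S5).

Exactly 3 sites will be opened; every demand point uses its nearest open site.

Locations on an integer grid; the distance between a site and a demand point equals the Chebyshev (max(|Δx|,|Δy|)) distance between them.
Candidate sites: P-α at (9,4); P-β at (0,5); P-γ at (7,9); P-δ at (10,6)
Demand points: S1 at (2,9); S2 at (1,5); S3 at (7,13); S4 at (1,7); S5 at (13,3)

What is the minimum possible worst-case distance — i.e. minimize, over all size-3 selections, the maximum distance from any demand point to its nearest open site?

Open {P-α, P-β, P-γ}.
  Farthest demand point is S1 at distance 4 (to P-β); all others are ≤ 4.
With {P-β, P-γ, P-δ} the worst case is 4.
With {P-α, P-γ, P-δ} the worst case is 6.
No size-3 selection achieves below 4.

4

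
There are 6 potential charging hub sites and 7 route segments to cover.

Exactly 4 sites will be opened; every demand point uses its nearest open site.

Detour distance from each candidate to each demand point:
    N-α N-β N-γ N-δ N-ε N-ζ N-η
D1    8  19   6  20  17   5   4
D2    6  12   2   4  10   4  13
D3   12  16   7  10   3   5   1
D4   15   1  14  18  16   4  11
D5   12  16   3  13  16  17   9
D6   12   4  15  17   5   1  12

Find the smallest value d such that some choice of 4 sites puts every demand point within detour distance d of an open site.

Open {D1, D2, D3, D4}.
  Farthest demand point is N-α at detour distance 6 (to D2); all others are ≤ 6.
With {D1, D2, D3, D6} the worst case is 6.
With {D1, D2, D4, D6} the worst case is 6.
No size-4 selection achieves below 6.

6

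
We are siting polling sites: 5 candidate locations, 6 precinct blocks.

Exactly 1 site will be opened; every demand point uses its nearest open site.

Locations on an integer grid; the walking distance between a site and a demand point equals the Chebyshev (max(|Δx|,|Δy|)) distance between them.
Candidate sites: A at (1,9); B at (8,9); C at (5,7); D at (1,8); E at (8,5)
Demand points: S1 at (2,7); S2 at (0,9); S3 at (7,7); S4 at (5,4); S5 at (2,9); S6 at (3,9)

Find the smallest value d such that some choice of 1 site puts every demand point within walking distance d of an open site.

Open {C}.
  Farthest demand point is S2 at walking distance 5 (to C); all others are ≤ 5.
With {A} the worst case is 6.
With {D} the worst case is 6.
No size-1 selection achieves below 5.

5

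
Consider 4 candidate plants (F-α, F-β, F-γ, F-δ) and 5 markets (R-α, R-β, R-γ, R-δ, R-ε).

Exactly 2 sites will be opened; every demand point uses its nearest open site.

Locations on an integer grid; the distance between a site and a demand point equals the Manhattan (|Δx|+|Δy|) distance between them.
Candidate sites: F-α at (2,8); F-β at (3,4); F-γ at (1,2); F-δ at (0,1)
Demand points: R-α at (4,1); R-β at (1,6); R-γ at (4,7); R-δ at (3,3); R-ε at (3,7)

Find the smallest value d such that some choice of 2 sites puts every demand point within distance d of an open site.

4

Open {F-α, F-β}.
  Farthest demand point is R-α at distance 4 (to F-β); all others are ≤ 4.
With {F-α, F-γ} the worst case is 4.
With {F-β, F-γ} the worst case is 4.
No size-2 selection achieves below 4.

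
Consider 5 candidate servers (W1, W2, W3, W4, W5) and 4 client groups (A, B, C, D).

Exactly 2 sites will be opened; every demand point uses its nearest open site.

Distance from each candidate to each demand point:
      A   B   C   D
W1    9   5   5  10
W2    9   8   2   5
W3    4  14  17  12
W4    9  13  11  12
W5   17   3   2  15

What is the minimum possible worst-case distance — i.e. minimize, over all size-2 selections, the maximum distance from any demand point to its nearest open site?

8

Open {W2, W3}.
  Farthest demand point is B at distance 8 (to W2); all others are ≤ 8.
With {W1, W2} the worst case is 9.
With {W2, W4} the worst case is 9.
No size-2 selection achieves below 8.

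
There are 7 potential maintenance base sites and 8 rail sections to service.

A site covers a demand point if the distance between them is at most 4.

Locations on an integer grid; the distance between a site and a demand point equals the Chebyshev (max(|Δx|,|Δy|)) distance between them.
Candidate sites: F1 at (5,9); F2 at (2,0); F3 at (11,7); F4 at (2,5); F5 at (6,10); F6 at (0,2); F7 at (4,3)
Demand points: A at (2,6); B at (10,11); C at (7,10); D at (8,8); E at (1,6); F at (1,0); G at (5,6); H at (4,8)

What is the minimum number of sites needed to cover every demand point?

2

Coverage sets (demand points within 4 of each site):
  F1: {A, C, D, E, G, H}
  F2: {F}
  F3: {B, C, D}
  F4: {A, E, G, H}
  F5: {A, B, C, D, G, H}
  F6: {A, E, F}
  F7: {A, E, F, G}
No single site covers all 8 demand points.
But {F5, F6} covers everything, so the minimum is 2.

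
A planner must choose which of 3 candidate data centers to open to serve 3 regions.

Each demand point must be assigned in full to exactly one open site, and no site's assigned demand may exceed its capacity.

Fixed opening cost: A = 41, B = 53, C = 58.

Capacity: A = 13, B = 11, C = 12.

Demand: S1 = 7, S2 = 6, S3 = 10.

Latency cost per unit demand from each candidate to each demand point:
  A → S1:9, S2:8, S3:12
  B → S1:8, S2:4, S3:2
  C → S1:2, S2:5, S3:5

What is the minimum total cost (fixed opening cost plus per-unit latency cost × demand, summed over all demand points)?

225

Open {A, B}; cheapest assignment that respects the capacities:
  A (cap 13, load 13): S1, S2 — cost 7×9 + 6×8 = 111
  B (cap 11, load 10): S3 — cost 10×2 = 20
  Shipping 131, fixed 94 → total 225.
  Any other capacity-feasible assignment to {A, B} ships for at least 131.
Compare {A, B, C}: its best feasible assignment gives total 234.
Compare {A, C}: its best feasible assignment gives total 260.
Every other set of open sites that can feasibly serve all demand totals ≥ 234 even under its best assignment. Minimum: 225.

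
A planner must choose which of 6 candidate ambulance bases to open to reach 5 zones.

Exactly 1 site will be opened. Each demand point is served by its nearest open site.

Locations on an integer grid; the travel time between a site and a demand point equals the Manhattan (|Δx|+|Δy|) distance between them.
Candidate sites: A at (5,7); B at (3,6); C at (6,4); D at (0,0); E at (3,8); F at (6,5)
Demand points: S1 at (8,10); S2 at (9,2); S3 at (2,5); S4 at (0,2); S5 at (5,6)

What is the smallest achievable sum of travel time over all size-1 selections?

Open {F}.
  S1→F 7, S2→F 6, S3→F 4, S4→F 9, S5→F 2  ⇒ total 28.
Compare {C}: total 29.
Compare {B}: total 30.
No size-1 selection does better; minimum is 28.

28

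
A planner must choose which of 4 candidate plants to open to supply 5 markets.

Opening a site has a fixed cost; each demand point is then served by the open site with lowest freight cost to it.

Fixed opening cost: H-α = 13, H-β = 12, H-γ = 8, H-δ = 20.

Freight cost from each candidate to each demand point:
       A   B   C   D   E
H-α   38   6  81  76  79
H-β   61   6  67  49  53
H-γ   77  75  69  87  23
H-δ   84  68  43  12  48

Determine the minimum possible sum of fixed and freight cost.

163

Open {H-α, H-γ, H-δ}: assign each demand point to its cheapest open site.
  A→H-α 38, B→H-α 6, C→H-δ 43, D→H-δ 12, E→H-γ 23
  freight cost 122, fixed 41 → total 163.
Compare {H-α, H-β, H-γ, H-δ}: freight cost 122 + fixed 53 = 175.
Compare {H-α, H-δ}: freight cost 147 + fixed 33 = 180.
Compare {H-β, H-γ, H-δ}: freight cost 145 + fixed 40 = 185.
All other subsets cost ≥ 175. Minimum total cost: 163.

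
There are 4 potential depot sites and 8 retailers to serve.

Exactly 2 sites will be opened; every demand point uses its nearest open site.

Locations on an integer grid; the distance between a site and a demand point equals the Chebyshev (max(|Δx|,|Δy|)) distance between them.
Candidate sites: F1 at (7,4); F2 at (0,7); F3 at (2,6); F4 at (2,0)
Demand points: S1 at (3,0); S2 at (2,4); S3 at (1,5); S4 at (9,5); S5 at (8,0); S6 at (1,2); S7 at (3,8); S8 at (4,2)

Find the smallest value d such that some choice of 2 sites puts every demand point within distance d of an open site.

4

Open {F1, F3}.
  Farthest demand point is S1 at distance 4 (to F1); all others are ≤ 4.
With {F1, F2} the worst case is 5.
With {F1, F4} the worst case is 5.
No size-2 selection achieves below 4.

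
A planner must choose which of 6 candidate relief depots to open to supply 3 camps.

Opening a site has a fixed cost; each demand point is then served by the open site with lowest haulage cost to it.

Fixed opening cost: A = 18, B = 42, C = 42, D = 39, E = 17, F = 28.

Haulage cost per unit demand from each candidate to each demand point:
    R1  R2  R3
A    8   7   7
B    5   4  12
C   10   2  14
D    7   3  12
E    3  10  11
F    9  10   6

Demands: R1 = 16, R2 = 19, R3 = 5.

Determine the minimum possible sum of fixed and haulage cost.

198

Open {A, C, E}: assign each demand point to its cheapest open site.
  R1→E 16×3=48, R2→C 19×2=38, R3→A 5×7=35
  haulage cost 121, fixed 77 → total 198.
Compare {C, E}: haulage cost 141 + fixed 59 = 200.
Compare {C, E, F}: haulage cost 116 + fixed 87 = 203.
Compare {A, D, E}: haulage cost 140 + fixed 74 = 214.
All other subsets cost ≥ 200. Minimum total cost: 198.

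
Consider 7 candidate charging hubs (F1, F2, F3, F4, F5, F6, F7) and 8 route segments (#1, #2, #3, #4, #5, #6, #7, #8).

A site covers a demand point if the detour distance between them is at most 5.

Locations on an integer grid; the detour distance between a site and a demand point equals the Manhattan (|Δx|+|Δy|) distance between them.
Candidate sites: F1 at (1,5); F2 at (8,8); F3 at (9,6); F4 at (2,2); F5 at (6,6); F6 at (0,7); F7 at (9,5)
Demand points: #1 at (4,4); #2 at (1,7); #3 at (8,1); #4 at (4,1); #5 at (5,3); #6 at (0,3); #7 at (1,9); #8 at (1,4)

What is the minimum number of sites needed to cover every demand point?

Coverage sets (demand points within 5 of each site):
  F1: {#1, #2, #6, #7, #8}
  F2: {}
  F3: {}
  F4: {#1, #4, #5, #6, #8}
  F5: {#1, #5}
  F6: {#2, #6, #7, #8}
  F7: {#3}
No 2 sites suffice: every size-2 union leaves at least one demand point uncovered.
But {F1, F4, F7} covers everything, so the minimum is 3.

3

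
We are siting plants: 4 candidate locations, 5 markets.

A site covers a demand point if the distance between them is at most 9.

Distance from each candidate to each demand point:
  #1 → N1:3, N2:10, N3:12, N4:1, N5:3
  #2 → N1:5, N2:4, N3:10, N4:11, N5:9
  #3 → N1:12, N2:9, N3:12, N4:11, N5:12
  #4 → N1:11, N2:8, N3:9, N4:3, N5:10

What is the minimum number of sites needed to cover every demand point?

Coverage sets (demand points within 9 of each site):
  #1: {N1, N4, N5}
  #2: {N1, N2, N5}
  #3: {N2}
  #4: {N2, N3, N4}
No single site covers all 5 demand points.
But {#1, #4} covers everything, so the minimum is 2.

2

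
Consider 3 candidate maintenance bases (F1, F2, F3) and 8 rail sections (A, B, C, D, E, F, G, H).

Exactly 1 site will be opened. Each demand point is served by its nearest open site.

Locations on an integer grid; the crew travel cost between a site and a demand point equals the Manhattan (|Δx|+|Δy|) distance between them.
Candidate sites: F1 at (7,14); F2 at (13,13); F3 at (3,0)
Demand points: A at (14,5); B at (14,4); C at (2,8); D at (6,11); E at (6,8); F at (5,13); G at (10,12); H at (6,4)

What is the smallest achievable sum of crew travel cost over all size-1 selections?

74

Open {F1}.
  A→F1 16, B→F1 17, C→F1 11, D→F1 4, E→F1 7, F→F1 3, G→F1 5, H→F1 11  ⇒ total 74.
Compare {F2}: total 84.
Compare {F3}: total 106.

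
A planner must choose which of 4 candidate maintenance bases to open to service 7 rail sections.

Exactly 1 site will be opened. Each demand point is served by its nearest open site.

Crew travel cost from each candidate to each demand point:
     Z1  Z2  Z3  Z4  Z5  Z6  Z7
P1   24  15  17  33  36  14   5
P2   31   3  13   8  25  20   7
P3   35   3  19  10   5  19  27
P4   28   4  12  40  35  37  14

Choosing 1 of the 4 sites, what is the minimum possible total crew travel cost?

Open {P2}.
  Z1→P2 31, Z2→P2 3, Z3→P2 13, Z4→P2 8, Z5→P2 25, Z6→P2 20, Z7→P2 7  ⇒ total 107.
Compare {P3}: total 118.
Compare {P1}: total 144.
No size-1 selection does better; minimum is 107.

107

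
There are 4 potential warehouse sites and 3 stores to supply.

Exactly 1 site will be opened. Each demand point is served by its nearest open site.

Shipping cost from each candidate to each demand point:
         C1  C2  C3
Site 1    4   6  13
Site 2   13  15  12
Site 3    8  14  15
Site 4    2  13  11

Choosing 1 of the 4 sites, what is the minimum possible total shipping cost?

Open {Site 1}.
  C1→Site 1 4, C2→Site 1 6, C3→Site 1 13  ⇒ total 23.
Compare {Site 4}: total 26.
Compare {Site 3}: total 37.
No size-1 selection does better; minimum is 23.

23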